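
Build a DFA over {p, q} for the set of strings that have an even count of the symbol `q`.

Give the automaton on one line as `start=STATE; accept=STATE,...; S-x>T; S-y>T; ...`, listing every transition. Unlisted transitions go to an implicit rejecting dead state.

start=A; accept=A; A-p>A; A-q>B; B-p>B; B-q>A

The only thing that matters is how many `q`s have appeared, reduced mod 2. Use one state per residue: A for 0, …, B for 1. Reading `q` moves to the next residue; anything else stays put. A is accepting.
A 2-state machine:
       p  q 
>* A   A  B 
   B   B  A 
(> = start, * = accepting)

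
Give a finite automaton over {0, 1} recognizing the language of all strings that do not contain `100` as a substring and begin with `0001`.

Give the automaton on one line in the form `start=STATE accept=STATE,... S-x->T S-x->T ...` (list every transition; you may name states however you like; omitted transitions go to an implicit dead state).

start=A accept=I,J A-0->B A-1->C B-0->D B-1->C C-0->E C-1->C D-0->F D-1->C E-0->G E-1->C F-0->H F-1->I G-0->G G-1->G H-0->H H-1->C I-0->J I-1->I J-0->K J-1->I K-0->K K-1->K

Build one automaton per condition and run them in lockstep. The first has 4 states tracking partial matches of the forbidden pattern `100`; the second has 6 states tracking whether the input so far still matches the prefix `0001`. A product state is a pair (one from each), accepting exactly when both do.
11 states suffice.
       0  1 
>  A   B  C 
   B   D  C 
   C   E  C 
   D   F  C 
   E   G  C 
   F   H  I 
   G   G  G 
   H   H  C 
 * I   J  I 
 * J   K  I 
   K   K  K 
(> = start, * = accepting)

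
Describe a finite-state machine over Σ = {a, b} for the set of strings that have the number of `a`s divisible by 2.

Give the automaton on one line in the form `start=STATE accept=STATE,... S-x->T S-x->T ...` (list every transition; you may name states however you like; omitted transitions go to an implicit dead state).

start=q0 accept=q0 q0-a->q1 q0-b->q0 q1-a->q0 q1-b->q1

Keep the running count of `a`s modulo 2: each `a` advances along the cycle q0 → q1 → q0 while other symbols loop. Accept at q0.
2 states suffice.
        a   b  
>* q0   q1  q0 
   q1   q0  q1 
(> = start, * = accepting)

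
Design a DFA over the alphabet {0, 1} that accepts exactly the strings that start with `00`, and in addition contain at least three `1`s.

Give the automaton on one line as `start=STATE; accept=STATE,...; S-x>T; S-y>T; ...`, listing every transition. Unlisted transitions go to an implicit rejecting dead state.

start=A; accept=J,K; A-0>B; A-1>C; B-0>D; B-1>C; C-0>C; C-1>E; D-0>D; D-1>F; E-0>E; E-1>G; F-0>F; F-1>H; G-0>G; G-1>I; H-0>H; H-1>J; I-0>I; I-1>I; J-0>J; J-1>K; K-0>K; K-1>K

Run two small machines in parallel and take their product. The first has 4 states tracking whether the input so far still matches the prefix `00`; the second has 5 states tracking the count of `1`s, saturating at 4. A product state is a pair (one from each), accepting exactly when both do.
An 11-state machine:
       0  1 
>  A   B  C 
   B   D  C 
   C   C  E 
   D   D  F 
   E   E  G 
   F   F  H 
   G   G  I 
   H   H  J 
   I   I  I 
 * J   J  K 
 * K   K  K 
(> = start, * = accepting)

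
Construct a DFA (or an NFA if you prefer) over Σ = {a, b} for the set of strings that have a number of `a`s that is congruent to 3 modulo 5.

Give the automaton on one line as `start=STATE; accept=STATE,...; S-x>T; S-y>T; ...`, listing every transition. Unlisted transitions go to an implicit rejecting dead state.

The only thing that matters is how many `a`s have appeared, reduced mod 5. Use one state per residue: q0 for 0, …, q4 for 4. Reading `a` moves to the next residue; anything else stays put. q3 is accepting.
        a   b  
>  q0   q1  q0 
   q1   q2  q1 
   q2   q3  q2 
 * q3   q4  q3 
   q4   q0  q4 
(> = start, * = accepting)

start=q0; accept=q3; q0-a>q1; q0-b>q0; q1-a>q2; q1-b>q1; q2-a>q3; q2-b>q2; q3-a>q4; q3-b>q3; q4-a>q0; q4-b>q4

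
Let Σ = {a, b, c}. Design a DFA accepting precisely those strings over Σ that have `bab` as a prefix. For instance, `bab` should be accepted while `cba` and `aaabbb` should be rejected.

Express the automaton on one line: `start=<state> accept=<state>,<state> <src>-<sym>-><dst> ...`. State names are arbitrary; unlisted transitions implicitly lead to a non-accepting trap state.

Walk along `bab` while the input agrees: from s0 take `b` to s1, and so on. Any deviation drops to the rejecting sink s4. Once s3 is reached the prefix is confirmed and every continuation is accepted.
        a   b   c  
>  s0   s4  s1  s4 
   s1   s2  s4  s4 
   s2   s4  s3  s4 
 * s3   s3  s3  s3 
   s4   s4  s4  s4 
(> = start, * = accepting)

start=s0 accept=s3 s0-a->s4 s0-b->s1 s0-c->s4 s1-a->s2 s1-b->s4 s1-c->s4 s2-a->s4 s2-b->s3 s2-c->s4 s3-a->s3 s3-b->s3 s3-c->s3 s4-a->s4 s4-b->s4 s4-c->s4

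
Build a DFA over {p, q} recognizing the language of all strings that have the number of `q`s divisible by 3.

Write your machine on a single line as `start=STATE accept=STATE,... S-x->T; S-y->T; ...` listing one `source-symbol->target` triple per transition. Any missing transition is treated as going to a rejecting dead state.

The only thing that matters is how many `q`s have appeared, reduced mod 3. Use one state per residue: S0 for 0, …, S2 for 2. Reading `q` moves to the next residue; anything else stays put. S0 is accepting.
3 states suffice.
        p   q  
>* S0   S0  S1 
   S1   S1  S2 
   S2   S2  S0 
(> = start, * = accepting)

start=S0; accept=S0; S0-p->S0; S0-q->S1; S1-p->S1; S1-q->S2; S2-p->S2; S2-q->S0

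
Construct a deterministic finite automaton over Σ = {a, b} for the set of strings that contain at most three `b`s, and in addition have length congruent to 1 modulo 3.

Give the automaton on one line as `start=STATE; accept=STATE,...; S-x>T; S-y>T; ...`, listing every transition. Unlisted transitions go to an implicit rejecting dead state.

Run two small machines in parallel and take their product. The first has 5 states tracking the count of `b`s, saturating at 4; the second has 3 states tracking the input length modulo 3. A product state is a pair (one from each), accepting exactly when both do. Equivalent product states are then merged.
13 states suffice.
          a    b  
>  q0     q1   q2 
 * q1     q3   q4 
 * q2     q4   q5 
   q3     q0   q6 
   q4     q6   q7 
   q5     q7   q8 
   q6     q2   q9 
   q7     q9  q10 
   q8    q10  q11 
 * q9     q5  q12 
 * q10   q12  q11 
   q11   q11  q11 
   q12    q8  q11 
(> = start, * = accepting)

start=q0; accept=q1,q2,q9,q10; q0-a>q1; q0-b>q2; q1-a>q3; q1-b>q4; q2-a>q4; q2-b>q5; q3-a>q0; q3-b>q6; q4-a>q6; q4-b>q7; q5-a>q7; q5-b>q8; q6-a>q2; q6-b>q9; q7-a>q9; q7-b>q10; q8-a>q10; q8-b>q11; q9-a>q5; q9-b>q12; q10-a>q12; q10-b>q11; q11-a>q11; q11-b>q11; q12-a>q8; q12-b>q11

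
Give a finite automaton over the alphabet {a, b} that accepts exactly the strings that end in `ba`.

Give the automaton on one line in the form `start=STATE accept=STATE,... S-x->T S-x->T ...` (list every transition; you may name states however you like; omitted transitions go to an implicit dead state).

Let each state record the length of the longest suffix of the input read so far that is also a prefix of `ba`. q1 means the last symbol is `b`; q2 means the last 2 symbols are `ba`. Accept only at q2, where the string currently ends in `ba`.
With 3 states:
        a   b  
>  q0   q0  q1 
   q1   q2  q1 
 * q2   q0  q1 
(> = start, * = accepting)

start=q0 accept=q2 q0-a->q0 q0-b->q1 q1-a->q2 q1-b->q1 q2-a->q0 q2-b->q1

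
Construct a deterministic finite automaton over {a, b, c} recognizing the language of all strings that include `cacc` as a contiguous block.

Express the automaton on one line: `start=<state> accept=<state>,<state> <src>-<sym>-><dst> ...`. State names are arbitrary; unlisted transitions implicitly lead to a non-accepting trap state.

start=S0 accept=S4 S0-a->S0 S0-b->S0 S0-c->S1 S1-a->S2 S1-b->S0 S1-c->S1 S2-a->S0 S2-b->S0 S2-c->S3 S3-a->S2 S3-b->S0 S3-c->S4 S4-a->S4 S4-b->S4 S4-c->S4

Track how much of `cacc` has been matched so far: state S0 is no progress, S4 is the absorbing accept state reached once `cacc` has occurred. Intermediate states record partial matches; on a mismatch, fall back to the longest reusable overlap.
With 5 states:
        a   b   c  
>  S0   S0  S0  S1 
   S1   S2  S0  S1 
   S2   S0  S0  S3 
   S3   S2  S0  S4 
 * S4   S4  S4  S4 
(> = start, * = accepting)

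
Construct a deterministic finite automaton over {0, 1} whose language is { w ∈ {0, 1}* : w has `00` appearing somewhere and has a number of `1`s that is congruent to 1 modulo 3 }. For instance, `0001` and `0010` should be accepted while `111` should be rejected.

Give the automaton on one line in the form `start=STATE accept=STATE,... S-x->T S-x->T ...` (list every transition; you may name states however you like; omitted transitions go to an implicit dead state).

start=A accept=G A-0->B A-1->C B-0->D B-1->C C-0->E C-1->F D-0->D D-1->G E-0->G E-1->F F-0->H F-1->A G-0->G G-1->I H-0->I H-1->A I-0->I I-1->D

Run two small machines in parallel and take their product. One (3 states) tracks whether and how much of `00` has been seen; the other (3 states) tracks the count of `1`s modulo 3. Each combined state is a pair, one component from each; accept when both components accept.
9 states suffice.
       0  1 
>  A   B  C 
   B   D  C 
   C   E  F 
   D   D  G 
   E   G  F 
   F   H  A 
 * G   G  I 
   H   I  A 
   I   I  D 
(> = start, * = accepting)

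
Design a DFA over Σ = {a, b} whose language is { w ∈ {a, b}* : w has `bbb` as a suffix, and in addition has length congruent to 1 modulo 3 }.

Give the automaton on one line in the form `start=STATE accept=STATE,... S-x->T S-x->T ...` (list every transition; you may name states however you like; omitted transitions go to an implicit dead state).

Build one automaton per condition and run them in lockstep. The first has 4 states tracking how much of the suffix `bbb` has currently been matched; the second has 3 states tracking the input length modulo 3. A product state is a pair (one from each), accepting exactly when both do. Minimizing collapses redundant product states.
        a   b  
>  q0   q1  q1 
   q1   q2  q3 
   q2   q0  q0 
   q3   q0  q4 
   q4   q1  q5 
 * q5   q2  q3 
(> = start, * = accepting)

start=q0 accept=q5 q0-a->q1 q0-b->q1 q1-a->q2 q1-b->q3 q2-a->q0 q2-b->q0 q3-a->q0 q3-b->q4 q4-a->q1 q4-b->q5 q5-a->q2 q5-b->q3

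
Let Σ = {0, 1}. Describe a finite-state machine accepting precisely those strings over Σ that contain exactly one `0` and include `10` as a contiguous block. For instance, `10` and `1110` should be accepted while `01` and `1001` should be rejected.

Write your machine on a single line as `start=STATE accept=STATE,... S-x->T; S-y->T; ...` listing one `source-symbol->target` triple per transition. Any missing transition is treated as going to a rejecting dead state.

start=S0; accept=S3; S0-0->S1; S0-1->S2; S1-0->S1; S1-1->S1; S2-0->S3; S2-1->S2; S3-0->S1; S3-1->S3

Build one automaton per condition and run them in lockstep. One (3 states) tracks the count of `0`s, saturating at 2; the other (3 states) tracks whether and how much of `10` has been seen. Each combined state is a pair, one component from each; accept when both components accept. After merging equivalent states the machine shrinks.
        0   1  
>  S0   S1  S2 
   S1   S1  S1 
   S2   S3  S2 
 * S3   S1  S3 
(> = start, * = accepting)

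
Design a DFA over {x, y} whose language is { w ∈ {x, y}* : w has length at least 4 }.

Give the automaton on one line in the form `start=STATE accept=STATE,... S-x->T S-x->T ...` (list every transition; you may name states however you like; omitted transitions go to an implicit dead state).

start=q0 accept=q4,q5 q0-x->q1 q0-y->q1 q1-x->q2 q1-y->q2 q2-x->q3 q2-y->q3 q3-x->q4 q3-y->q4 q4-x->q5 q4-y->q5 q5-x->q5 q5-y->q5

We only need to distinguish lengths 0, 1, …, 4, and '>4'. Chain q0 → q1 → q2 → q3 → q4 → q5 on every symbol, with q5 looping. Accepting states: {q4, q5}.
With 6 states:
        x   y  
>  q0   q1  q1 
   q1   q2  q2 
   q2   q3  q3 
   q3   q4  q4 
 * q4   q5  q5 
 * q5   q5  q5 
(> = start, * = accepting)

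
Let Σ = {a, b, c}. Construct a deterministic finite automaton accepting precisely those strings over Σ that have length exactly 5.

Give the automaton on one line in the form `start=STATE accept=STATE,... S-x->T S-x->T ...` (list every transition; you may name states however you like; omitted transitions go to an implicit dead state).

We only need to distinguish lengths 0, 1, …, 5, and '>5'. Chain q0 → q1 → q2 → q3 → q4 → q5 → q6 on every symbol, with q6 looping. Accepting states: {q5}.
7 states suffice.
        a   b   c  
>  q0   q1  q1  q1 
   q1   q2  q2  q2 
   q2   q3  q3  q3 
   q3   q4  q4  q4 
   q4   q5  q5  q5 
 * q5   q6  q6  q6 
   q6   q6  q6  q6 
(> = start, * = accepting)

start=q0 accept=q5 q0-a->q1 q0-b->q1 q0-c->q1 q1-a->q2 q1-b->q2 q1-c->q2 q2-a->q3 q2-b->q3 q2-c->q3 q3-a->q4 q3-b->q4 q3-c->q4 q4-a->q5 q4-b->q5 q4-c->q5 q5-a->q6 q5-b->q6 q5-c->q6 q6-a->q6 q6-b->q6 q6-c->q6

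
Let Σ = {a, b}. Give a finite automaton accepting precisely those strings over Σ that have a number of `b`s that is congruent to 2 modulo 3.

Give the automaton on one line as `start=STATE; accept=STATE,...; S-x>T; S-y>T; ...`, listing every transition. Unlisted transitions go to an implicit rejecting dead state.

start=q0; accept=q2; q0-a>q0; q0-b>q1; q1-a>q1; q1-b>q2; q2-a>q2; q2-b>q0

The only thing that matters is how many `b`s have appeared, reduced mod 3. Use one state per residue: q0 for 0, …, q2 for 2. Reading `b` moves to the next residue; anything else stays put. q2 is accepting.
3 states suffice.
        a   b  
>  q0   q0  q1 
   q1   q1  q2 
 * q2   q2  q0 
(> = start, * = accepting)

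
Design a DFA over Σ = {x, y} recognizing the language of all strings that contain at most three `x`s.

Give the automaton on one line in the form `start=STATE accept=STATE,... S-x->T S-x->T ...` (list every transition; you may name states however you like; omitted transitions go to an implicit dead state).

start=s0 accept=s0,s1,s2,s3 s0-x->s1 s0-y->s0 s1-x->s2 s1-y->s1 s2-x->s3 s2-y->s2 s3-x->s4 s3-y->s3 s4-x->s4 s4-y->s4

Only the number of `x`s matters, and only up to 4. Make a chain s0 → s1 → s2 → s3 → s4 advanced by each `x` (with s4 absorbing); every other symbol self-loops. The accepting set is {s0, s1, s2, s3}.
        x   y  
>* s0   s1  s0 
 * s1   s2  s1 
 * s2   s3  s2 
 * s3   s4  s3 
   s4   s4  s4 
(> = start, * = accepting)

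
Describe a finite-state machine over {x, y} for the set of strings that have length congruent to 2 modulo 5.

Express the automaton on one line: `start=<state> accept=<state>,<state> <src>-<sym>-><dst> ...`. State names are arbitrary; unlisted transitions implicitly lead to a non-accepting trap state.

Only the length mod 5 matters, so use a 5-cycle: from any state, every input symbol moves to the next state, wrapping s4 back to s0. Mark s2 accepting.
5 states suffice.
        x   y  
>  s0   s1  s1 
   s1   s2  s2 
 * s2   s3  s3 
   s3   s4  s4 
   s4   s0  s0 
(> = start, * = accepting)

start=s0 accept=s2 s0-x->s1 s0-y->s1 s1-x->s2 s1-y->s2 s2-x->s3 s2-y->s3 s3-x->s4 s3-y->s4 s4-x->s0 s4-y->s0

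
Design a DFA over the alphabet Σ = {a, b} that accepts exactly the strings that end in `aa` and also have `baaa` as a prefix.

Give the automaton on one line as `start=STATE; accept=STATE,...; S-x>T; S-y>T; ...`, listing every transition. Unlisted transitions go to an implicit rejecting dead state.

Handle the two conditions separately and then intersect. The first has 3 states tracking how much of the suffix `aa` has currently been matched; the second has 6 states tracking whether the input so far still matches the prefix `baaa`. A product state is a pair (one from each), accepting exactly when both do.
A 10-state machine:
        a   b  
>  S0   S1  S2 
   S1   S3  S4 
   S2   S5  S4 
   S3   S3  S4 
   S4   S1  S4 
   S5   S6  S4 
   S6   S7  S4 
 * S7   S7  S8 
   S8   S9  S8 
   S9   S7  S8 
(> = start, * = accepting)

start=S0; accept=S7; S0-a>S1; S0-b>S2; S1-a>S3; S1-b>S4; S2-a>S5; S2-b>S4; S3-a>S3; S3-b>S4; S4-a>S1; S4-b>S4; S5-a>S6; S5-b>S4; S6-a>S7; S6-b>S4; S7-a>S7; S7-b>S8; S8-a>S9; S8-b>S8; S9-a>S7; S9-b>S8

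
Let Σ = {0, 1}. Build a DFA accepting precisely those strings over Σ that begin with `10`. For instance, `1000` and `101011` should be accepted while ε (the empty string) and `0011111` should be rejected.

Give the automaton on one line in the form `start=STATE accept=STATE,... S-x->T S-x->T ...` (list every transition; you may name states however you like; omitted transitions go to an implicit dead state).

start=q0 accept=q2 q0-0->q3 q0-1->q1 q1-0->q2 q1-1->q3 q2-0->q2 q2-1->q2 q3-0->q3 q3-1->q3

Walk along `10` while the input agrees: from q0 take `1` to q1, and so on. Any deviation drops to the rejecting sink q3. Once q2 is reached the prefix is confirmed and every continuation is accepted.
With 4 states:
        0   1  
>  q0   q3  q1 
   q1   q2  q3 
 * q2   q2  q2 
   q3   q3  q3 
(> = start, * = accepting)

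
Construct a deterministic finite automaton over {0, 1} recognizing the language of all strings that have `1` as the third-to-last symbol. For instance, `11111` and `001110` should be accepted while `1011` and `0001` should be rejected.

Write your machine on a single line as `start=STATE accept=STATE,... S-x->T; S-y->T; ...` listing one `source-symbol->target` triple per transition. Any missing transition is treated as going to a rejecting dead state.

start=s0; accept=s11,s12,s13,s14; s0-0->s1; s0-1->s2; s1-0->s3; s1-1->s4; s2-0->s5; s2-1->s6; s3-0->s7; s3-1->s8; s4-0->s9; s4-1->s10; s5-0->s11; s5-1->s12; s6-0->s13; s6-1->s14; s7-0->s7; s7-1->s8; s8-0->s9; s8-1->s10; s9-0->s11; s9-1->s12; s10-0->s13; s10-1->s14; s11-0->s7; s11-1->s8; s12-0->s9; s12-1->s10; s13-0->s11; s13-1->s12; s14-0->s13; s14-1->s14

A DFA must remember the last 3 symbols (since which symbol is third-to-last isn't known until the input ends). Use one state per possible window of the last ≤3 symbols; accept from those whose window starts with `1`.
With 15 states:
          0    1  
>  s0     s1   s2 
   s1     s3   s4 
   s2     s5   s6 
   s3     s7   s8 
   s4     s9  s10 
   s5    s11  s12 
   s6    s13  s14 
   s7     s7   s8 
   s8     s9  s10 
   s9    s11  s12 
   s10   s13  s14 
 * s11    s7   s8 
 * s12    s9  s10 
 * s13   s11  s12 
 * s14   s13  s14 
(> = start, * = accepting)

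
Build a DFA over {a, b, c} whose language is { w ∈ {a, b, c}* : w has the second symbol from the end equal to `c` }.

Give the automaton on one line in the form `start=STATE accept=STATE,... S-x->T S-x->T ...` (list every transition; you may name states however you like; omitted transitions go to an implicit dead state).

A DFA must remember the last 2 symbols (since which symbol is second-to-last isn't known until the input ends). Use one state per possible window of the last ≤2 symbols; accept from those whose window starts with `c`.
          a    b    c  
>  q0     q1   q2   q3 
   q1     q4   q5   q6 
   q2     q7   q8   q9 
   q3    q10  q11  q12 
   q4     q4   q5   q6 
   q5     q7   q8   q9 
   q6    q10  q11  q12 
   q7     q4   q5   q6 
   q8     q7   q8   q9 
   q9    q10  q11  q12 
 * q10    q4   q5   q6 
 * q11    q7   q8   q9 
 * q12   q10  q11  q12 
(> = start, * = accepting)

start=q0 accept=q10,q11,q12 q0-a->q1 q0-b->q2 q0-c->q3 q1-a->q4 q1-b->q5 q1-c->q6 q2-a->q7 q2-b->q8 q2-c->q9 q3-a->q10 q3-b->q11 q3-c->q12 q4-a->q4 q4-b->q5 q4-c->q6 q5-a->q7 q5-b->q8 q5-c->q9 q6-a->q10 q6-b->q11 q6-c->q12 q7-a->q4 q7-b->q5 q7-c->q6 q8-a->q7 q8-b->q8 q8-c->q9 q9-a->q10 q9-b->q11 q9-c->q12 q10-a->q4 q10-b->q5 q10-c->q6 q11-a->q7 q11-b->q8 q11-c->q9 q12-a->q10 q12-b->q11 q12-c->q12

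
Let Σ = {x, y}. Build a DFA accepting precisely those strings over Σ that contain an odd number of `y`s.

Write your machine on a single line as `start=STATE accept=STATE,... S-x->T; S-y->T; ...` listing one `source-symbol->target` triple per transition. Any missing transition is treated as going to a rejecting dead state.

Keep the running count of `y`s modulo 2: each `y` advances along the cycle q0 → q1 → q0 while other symbols loop. Accept at q1.
With 2 states:
        x   y  
>  q0   q0  q1 
 * q1   q1  q0 
(> = start, * = accepting)

start=q0; accept=q1; q0-x->q0; q0-y->q1; q1-x->q1; q1-y->q0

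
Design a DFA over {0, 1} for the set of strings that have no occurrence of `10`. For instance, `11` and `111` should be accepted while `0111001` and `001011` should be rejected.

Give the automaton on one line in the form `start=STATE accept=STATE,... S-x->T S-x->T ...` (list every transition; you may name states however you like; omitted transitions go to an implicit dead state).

start=q0 accept=q0,q1 q0-0->q0 q0-1->q1 q1-0->q2 q1-1->q1 q2-0->q2 q2-1->q2

Track partial matches of the forbidden pattern `10`. State q2 is a dead state reached once `10` has occurred; every other state accepts. q0 means no part of `10` is currently matched.
A 3-state machine:
        0   1  
>* q0   q0  q1 
 * q1   q2  q1 
   q2   q2  q2 
(> = start, * = accepting)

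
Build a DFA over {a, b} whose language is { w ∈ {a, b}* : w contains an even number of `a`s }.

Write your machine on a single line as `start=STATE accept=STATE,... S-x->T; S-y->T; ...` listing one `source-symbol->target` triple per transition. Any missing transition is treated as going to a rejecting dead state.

Keep the running count of `a`s modulo 2: each `a` advances along the cycle q0 → q1 → q0 while other symbols loop. Accept at q0.
With 2 states:
        a   b  
>* q0   q1  q0 
   q1   q0  q1 
(> = start, * = accepting)

start=q0; accept=q0; q0-a->q1; q0-b->q0; q1-a->q0; q1-b->q1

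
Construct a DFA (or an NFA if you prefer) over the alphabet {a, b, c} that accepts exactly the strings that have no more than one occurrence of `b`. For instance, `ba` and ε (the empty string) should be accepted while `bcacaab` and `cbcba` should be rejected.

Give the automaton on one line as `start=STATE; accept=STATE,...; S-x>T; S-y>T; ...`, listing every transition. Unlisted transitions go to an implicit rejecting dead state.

start=s0; accept=s0,s1; s0-a>s0; s0-b>s1; s0-c>s0; s1-a>s1; s1-b>s2; s1-c>s1; s2-a>s2; s2-b>s2; s2-c>s2

Count `b`s, saturating at 2: state s0 means no `b` yet, s1 means one `b` seen, s2 means more than one. Each `b` increments (capped at s2); other symbols loop. Accept from {s0, s1}.
A 3-state machine:
        a   b   c  
>* s0   s0  s1  s0 
 * s1   s1  s2  s1 
   s2   s2  s2  s2 
(> = start, * = accepting)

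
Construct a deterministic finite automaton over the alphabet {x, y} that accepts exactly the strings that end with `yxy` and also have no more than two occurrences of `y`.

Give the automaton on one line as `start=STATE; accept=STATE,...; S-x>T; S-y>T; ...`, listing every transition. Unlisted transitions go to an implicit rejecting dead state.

start=q0; accept=q4; q0-x>q0; q0-y>q1; q1-x>q2; q1-y>q3; q2-x>q3; q2-y>q4; q3-x>q3; q3-y>q3; q4-x>q3; q4-y>q3

Handle the two conditions separately and then intersect. The first has 4 states tracking how much of the suffix `yxy` has currently been matched; the second has 4 states tracking the count of `y`s, saturating at 3. A product state is a pair (one from each), accepting exactly when both do. Minimizing collapses redundant product states.
5 states suffice.
        x   y  
>  q0   q0  q1 
   q1   q2  q3 
   q2   q3  q4 
   q3   q3  q3 
 * q4   q3  q3 
(> = start, * = accepting)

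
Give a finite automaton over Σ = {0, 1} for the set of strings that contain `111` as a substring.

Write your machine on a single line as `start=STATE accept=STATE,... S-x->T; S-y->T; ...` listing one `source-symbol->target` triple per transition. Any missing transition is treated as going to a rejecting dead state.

start=q0; accept=q3; q0-0->q0; q0-1->q1; q1-0->q0; q1-1->q2; q2-0->q0; q2-1->q3; q3-0->q3; q3-1->q3

States q0..q2 record the length of the longest prefix of `111` that matches the current input suffix. Reaching q3 means `111` has been seen, and we stay there forever. Accept from q3.
A 4-state machine:
        0   1  
>  q0   q0  q1 
   q1   q0  q2 
   q2   q0  q3 
 * q3   q3  q3 
(> = start, * = accepting)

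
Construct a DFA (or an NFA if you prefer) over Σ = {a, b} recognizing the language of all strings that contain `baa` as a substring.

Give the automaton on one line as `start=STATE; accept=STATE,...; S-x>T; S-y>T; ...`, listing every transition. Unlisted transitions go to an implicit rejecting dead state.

start=S0; accept=S3; S0-a>S0; S0-b>S1; S1-a>S2; S1-b>S1; S2-a>S3; S2-b>S1; S3-a>S3; S3-b>S3

States S0..S2 record the length of the longest prefix of `baa` that matches the current input suffix. Reaching S3 means `baa` has been seen, and we stay there forever. Accept from S3.
A 4-state machine:
        a   b  
>  S0   S0  S1 
   S1   S2  S1 
   S2   S3  S1 
 * S3   S3  S3 
(> = start, * = accepting)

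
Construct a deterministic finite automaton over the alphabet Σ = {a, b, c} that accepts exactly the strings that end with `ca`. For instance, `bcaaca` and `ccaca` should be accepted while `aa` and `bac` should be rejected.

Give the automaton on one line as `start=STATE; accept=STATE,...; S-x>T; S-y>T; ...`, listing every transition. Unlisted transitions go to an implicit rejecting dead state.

Let each state record the length of the longest suffix of the input read so far that is also a prefix of `ca`. q1 means the last symbol is `c`; q2 means the last 2 symbols are `ca`. Accept only at q2, where the string currently ends in `ca`.
        a   b   c  
>  q0   q0  q0  q1 
   q1   q2  q0  q1 
 * q2   q0  q0  q1 
(> = start, * = accepting)

start=q0; accept=q2; q0-a>q0; q0-b>q0; q0-c>q1; q1-a>q2; q1-b>q0; q1-c>q1; q2-a>q0; q2-b>q0; q2-c>q1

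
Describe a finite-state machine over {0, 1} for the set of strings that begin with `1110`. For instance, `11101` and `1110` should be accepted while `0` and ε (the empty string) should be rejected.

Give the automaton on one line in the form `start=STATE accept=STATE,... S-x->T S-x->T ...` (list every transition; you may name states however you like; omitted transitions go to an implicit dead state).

start=q0 accept=q4 q0-0->q5 q0-1->q1 q1-0->q5 q1-1->q2 q2-0->q5 q2-1->q3 q3-0->q4 q3-1->q5 q4-0->q4 q4-1->q4 q5-0->q5 q5-1->q5

Check the first 4 symbols one by one: q0 through q3 record how many have matched `1110` so far; any wrong symbol goes to the dead state q5. After all 4 match we enter the accepting sink q4.
        0   1  
>  q0   q5  q1 
   q1   q5  q2 
   q2   q5  q3 
   q3   q4  q5 
 * q4   q4  q4 
   q5   q5  q5 
(> = start, * = accepting)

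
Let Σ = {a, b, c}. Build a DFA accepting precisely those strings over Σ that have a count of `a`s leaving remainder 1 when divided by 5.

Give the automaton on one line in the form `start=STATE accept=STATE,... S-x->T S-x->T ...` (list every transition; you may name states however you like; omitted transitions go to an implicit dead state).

The only thing that matters is how many `a`s have appeared, reduced mod 5. Use one state per residue: q0 for 0, …, q4 for 4. Reading `a` moves to the next residue; anything else stays put. q1 is accepting.
        a   b   c  
>  q0   q1  q0  q0 
 * q1   q2  q1  q1 
   q2   q3  q2  q2 
   q3   q4  q3  q3 
   q4   q0  q4  q4 
(> = start, * = accepting)

start=q0 accept=q1 q0-a->q1 q0-b->q0 q0-c->q0 q1-a->q2 q1-b->q1 q1-c->q1 q2-a->q3 q2-b->q2 q2-c->q2 q3-a->q4 q3-b->q3 q3-c->q3 q4-a->q0 q4-b->q4 q4-c->q4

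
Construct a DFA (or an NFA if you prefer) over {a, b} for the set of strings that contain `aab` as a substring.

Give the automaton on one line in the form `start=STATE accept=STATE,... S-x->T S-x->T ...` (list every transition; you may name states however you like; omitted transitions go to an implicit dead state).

States q0..q2 record the length of the longest prefix of `aab` that matches the current input suffix. Reaching q3 means `aab` has been seen, and we stay there forever. Accept from q3.
With 4 states:
        a   b  
>  q0   q1  q0 
   q1   q2  q0 
   q2   q2  q3 
 * q3   q3  q3 
(> = start, * = accepting)

start=q0 accept=q3 q0-a->q1 q0-b->q0 q1-a->q2 q1-b->q0 q2-a->q2 q2-b->q3 q3-a->q3 q3-b->q3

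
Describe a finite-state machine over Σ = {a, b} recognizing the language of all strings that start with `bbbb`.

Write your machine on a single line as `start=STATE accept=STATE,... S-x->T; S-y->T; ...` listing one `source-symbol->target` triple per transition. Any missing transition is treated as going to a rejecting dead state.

start=q0; accept=q4; q0-a->q5; q0-b->q1; q1-a->q5; q1-b->q2; q2-a->q5; q2-b->q3; q3-a->q5; q3-b->q4; q4-a->q4; q4-b->q4; q5-a->q5; q5-b->q5

Walk along `bbbb` while the input agrees: from q0 take `b` to q1, and so on. Any deviation drops to the rejecting sink q5. Once q4 is reached the prefix is confirmed and every continuation is accepted.
6 states suffice.
        a   b  
>  q0   q5  q1 
   q1   q5  q2 
   q2   q5  q3 
   q3   q5  q4 
 * q4   q4  q4 
   q5   q5  q5 
(> = start, * = accepting)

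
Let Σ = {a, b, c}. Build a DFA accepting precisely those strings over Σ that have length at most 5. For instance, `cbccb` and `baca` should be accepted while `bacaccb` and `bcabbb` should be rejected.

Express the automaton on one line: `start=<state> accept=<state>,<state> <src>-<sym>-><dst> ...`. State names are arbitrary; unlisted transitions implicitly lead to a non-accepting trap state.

start=S0 accept=S0,S1,S2,S3,S4,S5 S0-a->S1 S0-b->S1 S0-c->S1 S1-a->S2 S1-b->S2 S1-c->S2 S2-a->S3 S2-b->S3 S2-c->S3 S3-a->S4 S3-b->S4 S3-c->S4 S4-a->S5 S4-b->S5 S4-c->S5 S5-a->S6 S5-b->S6 S5-c->S6 S6-a->S6 S6-b->S6 S6-c->S6

Count input length up to 6: every symbol moves from S0 toward S6, which means 'more than 5' and absorbs. Accept from {S0, S1, S2, S3, S4, S5}.
        a   b   c  
>* S0   S1  S1  S1 
 * S1   S2  S2  S2 
 * S2   S3  S3  S3 
 * S3   S4  S4  S4 
 * S4   S5  S5  S5 
 * S5   S6  S6  S6 
   S6   S6  S6  S6 
(> = start, * = accepting)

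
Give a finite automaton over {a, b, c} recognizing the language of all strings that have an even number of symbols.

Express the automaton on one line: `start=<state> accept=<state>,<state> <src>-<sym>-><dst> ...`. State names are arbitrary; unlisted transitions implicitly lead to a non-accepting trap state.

Only the length mod 2 matters, so use a 2-cycle: from any state, every input symbol moves to the next state, wrapping S1 back to S0. Mark S0 accepting.
2 states suffice.
        a   b   c  
>* S0   S1  S1  S1 
   S1   S0  S0  S0 
(> = start, * = accepting)

start=S0 accept=S0 S0-a->S1 S0-b->S1 S0-c->S1 S1-a->S0 S1-b->S0 S1-c->S0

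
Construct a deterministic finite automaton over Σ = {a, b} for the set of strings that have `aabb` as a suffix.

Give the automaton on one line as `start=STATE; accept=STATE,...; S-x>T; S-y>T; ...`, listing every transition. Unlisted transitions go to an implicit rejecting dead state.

Remember how much of `aabb` the current input suffix matches. State s0 means no match yet; s1 means the last symbol is `a`; s2 means the last 2 symbols are `aa`; s3 means the last 3 symbols are `aab`; s4 means the last 4 symbols are `aabb`. Only s4 accepts. On a mismatch, fall back to the longest proper suffix that is still a prefix of `aabb`.
5 states suffice.
        a   b  
>  s0   s1  s0 
   s1   s2  s0 
   s2   s2  s3 
   s3   s1  s4 
 * s4   s1  s0 
(> = start, * = accepting)

start=s0; accept=s4; s0-a>s1; s0-b>s0; s1-a>s2; s1-b>s0; s2-a>s2; s2-b>s3; s3-a>s1; s3-b>s4; s4-a>s1; s4-b>s0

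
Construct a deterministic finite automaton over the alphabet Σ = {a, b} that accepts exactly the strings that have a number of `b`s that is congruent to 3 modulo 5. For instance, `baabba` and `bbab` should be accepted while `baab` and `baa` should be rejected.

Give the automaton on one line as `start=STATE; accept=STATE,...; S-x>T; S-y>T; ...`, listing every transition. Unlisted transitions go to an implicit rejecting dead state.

Keep the running count of `b`s modulo 5: each `b` advances along the cycle s0 → s1 → s2 → s3 → s4 → s0 while other symbols loop. Accept at s3.
        a   b  
>  s0   s0  s1 
   s1   s1  s2 
   s2   s2  s3 
 * s3   s3  s4 
   s4   s4  s0 
(> = start, * = accepting)

start=s0; accept=s3; s0-a>s0; s0-b>s1; s1-a>s1; s1-b>s2; s2-a>s2; s2-b>s3; s3-a>s3; s3-b>s4; s4-a>s4; s4-b>s0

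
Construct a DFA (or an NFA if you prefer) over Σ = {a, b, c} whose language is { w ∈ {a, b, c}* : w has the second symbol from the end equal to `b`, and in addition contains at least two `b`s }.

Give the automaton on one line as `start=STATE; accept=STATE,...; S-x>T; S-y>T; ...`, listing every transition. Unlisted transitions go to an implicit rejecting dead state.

Run two small machines in parallel and take their product. One (13 states) tracks the last 2 symbols read; the other (4 states) tracks the count of `b`s, saturating at 3. Each combined state is a pair, one component from each; accept when both components accept. Minimizing collapses redundant product states.
A 6-state machine:
        a   b   c  
>  q0   q0  q1  q0 
   q1   q2  q3  q2 
   q2   q2  q4  q2 
 * q3   q5  q3  q5 
   q4   q5  q3  q5 
 * q5   q2  q4  q2 
(> = start, * = accepting)

start=q0; accept=q3,q5; q0-a>q0; q0-b>q1; q0-c>q0; q1-a>q2; q1-b>q3; q1-c>q2; q2-a>q2; q2-b>q4; q2-c>q2; q3-a>q5; q3-b>q3; q3-c>q5; q4-a>q5; q4-b>q3; q4-c>q5; q5-a>q2; q5-b>q4; q5-c>q2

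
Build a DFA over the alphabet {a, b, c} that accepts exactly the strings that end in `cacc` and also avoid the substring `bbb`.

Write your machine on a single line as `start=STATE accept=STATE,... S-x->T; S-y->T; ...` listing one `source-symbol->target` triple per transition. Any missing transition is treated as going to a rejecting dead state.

Build one automaton per condition and run them in lockstep. The first has 5 states tracking how much of the suffix `cacc` has currently been matched; the second has 4 states tracking partial matches of the forbidden pattern `bbb`. A product state is a pair (one from each), accepting exactly when both do.
          a    b    c  
>  S0     S0   S1   S2 
   S1     S0   S3   S2 
   S2     S4   S1   S2 
   S3     S0   S5   S2 
   S4     S0   S1   S6 
   S5     S5   S5   S7 
   S6     S4   S1   S8 
   S7     S9   S5   S7 
 * S8     S4   S1   S2 
   S9     S5   S5  S10 
   S10    S9   S5  S11 
   S11    S9   S5   S7 
(> = start, * = accepting)

start=S0; accept=S8; S0-a->S0; S0-b->S1; S0-c->S2; S1-a->S0; S1-b->S3; S1-c->S2; S2-a->S4; S2-b->S1; S2-c->S2; S3-a->S0; S3-b->S5; S3-c->S2; S4-a->S0; S4-b->S1; S4-c->S6; S5-a->S5; S5-b->S5; S5-c->S7; S6-a->S4; S6-b->S1; S6-c->S8; S7-a->S9; S7-b->S5; S7-c->S7; S8-a->S4; S8-b->S1; S8-c->S2; S9-a->S5; S9-b->S5; S9-c->S10; S10-a->S9; S10-b->S5; S10-c->S11; S11-a->S9; S11-b->S5; S11-c->S7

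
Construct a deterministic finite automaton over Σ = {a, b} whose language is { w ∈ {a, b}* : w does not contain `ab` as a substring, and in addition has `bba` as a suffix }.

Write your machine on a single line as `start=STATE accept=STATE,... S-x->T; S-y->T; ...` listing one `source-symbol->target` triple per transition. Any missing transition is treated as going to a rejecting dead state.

Build one automaton per condition and run them in lockstep. One (3 states) tracks partial matches of the forbidden pattern `ab`; the other (4 states) tracks how much of the suffix `bba` has currently been matched. Each combined state is a pair, one component from each; accept when both components accept. After merging equivalent states the machine shrinks.
        a   b  
>  S0   S1  S2 
   S1   S1  S1 
   S2   S1  S3 
   S3   S4  S3 
 * S4   S1  S1 
(> = start, * = accepting)

start=S0; accept=S4; S0-a->S1; S0-b->S2; S1-a->S1; S1-b->S1; S2-a->S1; S2-b->S3; S3-a->S4; S3-b->S3; S4-a->S1; S4-b->S1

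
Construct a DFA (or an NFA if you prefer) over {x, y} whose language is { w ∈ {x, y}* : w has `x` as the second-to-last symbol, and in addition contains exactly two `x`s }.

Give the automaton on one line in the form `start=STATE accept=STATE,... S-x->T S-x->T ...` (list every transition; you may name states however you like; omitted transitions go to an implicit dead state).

start=q0 accept=q2,q5 q0-x->q1 q0-y->q0 q1-x->q2 q1-y->q3 q2-x->q4 q2-y->q5 q3-x->q6 q3-y->q3 q4-x->q4 q4-y->q4 q5-x->q4 q5-y->q4 q6-x->q4 q6-y->q5

Handle the two conditions separately and then intersect. One (7 states) tracks the last 2 symbols read; the other (4 states) tracks the count of `x`s, saturating at 3. Each combined state is a pair, one component from each; accept when both components accept. After merging equivalent states the machine shrinks.
A 7-state machine:
        x   y  
>  q0   q1  q0 
   q1   q2  q3 
 * q2   q4  q5 
   q3   q6  q3 
   q4   q4  q4 
 * q5   q4  q4 
   q6   q4  q5 
(> = start, * = accepting)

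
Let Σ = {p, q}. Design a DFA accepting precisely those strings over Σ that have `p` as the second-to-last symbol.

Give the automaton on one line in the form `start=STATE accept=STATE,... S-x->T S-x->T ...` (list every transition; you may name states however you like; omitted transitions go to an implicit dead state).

Because acceptance depends on a position counted from the end, the machine has to buffer the most recent 2 symbols. Make each state the string of the last up-to-2 symbols read; on input `x` shift the window left and append `x`. Accept when the buffered window has length 2 and begins with `p`.
       p  q 
>  A   B  C 
   B   D  E 
   C   F  G 
 * D   D  E 
 * E   F  G 
   F   D  E 
   G   F  G 
(> = start, * = accepting)

start=A accept=D,E A-p->B A-q->C B-p->D B-q->E C-p->F C-q->G D-p->D D-q->E E-p->F E-q->G F-p->D F-q->E G-p->F G-q->G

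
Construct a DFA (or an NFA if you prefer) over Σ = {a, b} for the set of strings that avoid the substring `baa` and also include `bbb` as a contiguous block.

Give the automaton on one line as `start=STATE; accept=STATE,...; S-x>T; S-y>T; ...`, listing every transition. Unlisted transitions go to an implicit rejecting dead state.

Run two small machines in parallel and take their product. One (4 states) tracks partial matches of the forbidden pattern `baa`; the other (4 states) tracks whether and how much of `bbb` has been seen. Each combined state is a pair, one component from each; accept when both components accept. Equivalent product states are then merged.
With 7 states:
        a   b  
>  q0   q0  q1 
   q1   q2  q3 
   q2   q4  q1 
   q3   q2  q5 
   q4   q4  q4 
 * q5   q6  q5 
 * q6   q4  q5 
(> = start, * = accepting)

start=q0; accept=q5,q6; q0-a>q0; q0-b>q1; q1-a>q2; q1-b>q3; q2-a>q4; q2-b>q1; q3-a>q2; q3-b>q5; q4-a>q4; q4-b>q4; q5-a>q6; q5-b>q5; q6-a>q4; q6-b>q5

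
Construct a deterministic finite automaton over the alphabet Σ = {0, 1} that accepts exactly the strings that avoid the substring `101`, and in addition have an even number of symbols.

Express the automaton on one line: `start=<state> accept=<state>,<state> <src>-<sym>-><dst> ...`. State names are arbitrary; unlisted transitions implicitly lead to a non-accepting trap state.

Handle the two conditions separately and then intersect. One (4 states) tracks partial matches of the forbidden pattern `101`; the other (2 states) tracks the input length modulo 2. Each combined state is a pair, one component from each; accept when both components accept. After merging equivalent states the machine shrinks.
        0   1  
>* S0   S1  S2 
   S1   S0  S3 
   S2   S4  S3 
 * S3   S5  S2 
 * S4   S1  S6 
   S5   S0  S6 
   S6   S6  S6 
(> = start, * = accepting)

start=S0 accept=S0,S3,S4 S0-0->S1 S0-1->S2 S1-0->S0 S1-1->S3 S2-0->S4 S2-1->S3 S3-0->S5 S3-1->S2 S4-0->S1 S4-1->S6 S5-0->S0 S5-1->S6 S6-0->S6 S6-1->S6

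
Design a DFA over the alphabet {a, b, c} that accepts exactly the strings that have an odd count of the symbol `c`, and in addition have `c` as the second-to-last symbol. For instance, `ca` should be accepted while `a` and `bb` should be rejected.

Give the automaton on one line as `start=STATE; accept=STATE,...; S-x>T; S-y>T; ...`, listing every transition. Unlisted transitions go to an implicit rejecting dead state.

start=q0; accept=q10,q11,q21; q0-a>q1; q0-b>q2; q0-c>q3; q1-a>q4; q1-b>q5; q1-c>q6; q2-a>q7; q2-b>q8; q2-c>q9; q3-a>q10; q3-b>q11; q3-c>q12; q4-a>q4; q4-b>q5; q4-c>q6; q5-a>q7; q5-b>q8; q5-c>q9; q6-a>q10; q6-b>q11; q6-c>q12; q7-a>q4; q7-b>q5; q7-c>q6; q8-a>q7; q8-b>q8; q8-c>q9; q9-a>q10; q9-b>q11; q9-c>q12; q10-a>q13; q10-b>q14; q10-c>q15; q11-a>q16; q11-b>q17; q11-c>q18; q12-a>q19; q12-b>q20; q12-c>q21; q13-a>q13; q13-b>q14; q13-c>q15; q14-a>q16; q14-b>q17; q14-c>q18; q15-a>q19; q15-b>q20; q15-c>q21; q16-a>q13; q16-b>q14; q16-c>q15; q17-a>q16; q17-b>q17; q17-c>q18; q18-a>q19; q18-b>q20; q18-c>q21; q19-a>q4; q19-b>q5; q19-c>q6; q20-a>q7; q20-b>q8; q20-c>q9; q21-a>q10; q21-b>q11; q21-c>q12

Handle the two conditions separately and then intersect. The first has 2 states tracking the count of `c`s modulo 2; the second has 13 states tracking the last 2 symbols read. A product state is a pair (one from each), accepting exactly when both do.
          a    b    c  
>  q0     q1   q2   q3 
   q1     q4   q5   q6 
   q2     q7   q8   q9 
   q3    q10  q11  q12 
   q4     q4   q5   q6 
   q5     q7   q8   q9 
   q6    q10  q11  q12 
   q7     q4   q5   q6 
   q8     q7   q8   q9 
   q9    q10  q11  q12 
 * q10   q13  q14  q15 
 * q11   q16  q17  q18 
   q12   q19  q20  q21 
   q13   q13  q14  q15 
   q14   q16  q17  q18 
   q15   q19  q20  q21 
   q16   q13  q14  q15 
   q17   q16  q17  q18 
   q18   q19  q20  q21 
   q19    q4   q5   q6 
   q20    q7   q8   q9 
 * q21   q10  q11  q12 
(> = start, * = accepting)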